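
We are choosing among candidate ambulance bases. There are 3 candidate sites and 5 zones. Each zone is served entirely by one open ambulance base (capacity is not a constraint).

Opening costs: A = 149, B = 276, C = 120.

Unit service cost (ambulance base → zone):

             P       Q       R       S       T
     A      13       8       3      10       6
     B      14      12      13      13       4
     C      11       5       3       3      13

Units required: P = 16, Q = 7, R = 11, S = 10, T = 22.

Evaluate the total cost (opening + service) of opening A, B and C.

Total cost: 907

Each zone is assigned to its cheapest site among the open ones.
{A, B, C}: P→C 11·16=176, Q→C 5·7=35, R→A 3·11=33, S→C 3·10=30, T→B 4·22=88. Service 362; fixed 545; total 907.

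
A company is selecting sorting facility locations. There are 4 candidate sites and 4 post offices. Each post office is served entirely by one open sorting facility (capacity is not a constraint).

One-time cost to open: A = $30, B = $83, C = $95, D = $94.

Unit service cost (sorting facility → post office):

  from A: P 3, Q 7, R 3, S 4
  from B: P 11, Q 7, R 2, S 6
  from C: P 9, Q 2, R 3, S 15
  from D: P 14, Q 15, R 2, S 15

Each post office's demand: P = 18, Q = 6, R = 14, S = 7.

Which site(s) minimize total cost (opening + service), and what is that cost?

Open A only; minimum total cost 196.

For any fixed open set, each post office goes to its cheapest open site; total = fixed + service.
{A}: P→A 3·18=54, Q→A 7·6=42, R→A 3·14=42, S→A 4·7=28. Service 166; fixed 30; total 196.
{A, C}: service 136 + fixed 125 = 261
{A, B}: P→A 3·18=54, Q→A 7·6=42, R→B 2·14=28, S→A 4·7=28. Service 152; fixed 113; total 265.
{A, B, C, D}: P→A 3·18=54, Q→C 2·6=12, R→B 2·14=28, S→A 4·7=28. Service 122; fixed 302; total 424.
(All 15 nonempty subsets were checked; A only is lowest.)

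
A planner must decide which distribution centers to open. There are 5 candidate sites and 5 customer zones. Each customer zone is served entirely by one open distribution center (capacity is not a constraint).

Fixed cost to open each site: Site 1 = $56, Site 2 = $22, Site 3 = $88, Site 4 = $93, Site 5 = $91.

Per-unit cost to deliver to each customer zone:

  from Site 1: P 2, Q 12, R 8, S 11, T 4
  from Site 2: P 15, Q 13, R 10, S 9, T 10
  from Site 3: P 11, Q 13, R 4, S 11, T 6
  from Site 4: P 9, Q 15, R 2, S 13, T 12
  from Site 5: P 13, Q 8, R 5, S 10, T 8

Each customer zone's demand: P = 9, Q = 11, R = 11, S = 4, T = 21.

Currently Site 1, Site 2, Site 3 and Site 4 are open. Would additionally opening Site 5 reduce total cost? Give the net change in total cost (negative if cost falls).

Current service cost with {Site 1, Site 2, Site 3, Site 4}: 292.
Adding Site 5: each customer zone re-picks its cheapest; new service cost 248, saving 44.
Extra fixed cost: 91. Net change = 91 − 44 = 47.
(Totals: 551 → 598.)

No — net change +47 (cost rises by 47).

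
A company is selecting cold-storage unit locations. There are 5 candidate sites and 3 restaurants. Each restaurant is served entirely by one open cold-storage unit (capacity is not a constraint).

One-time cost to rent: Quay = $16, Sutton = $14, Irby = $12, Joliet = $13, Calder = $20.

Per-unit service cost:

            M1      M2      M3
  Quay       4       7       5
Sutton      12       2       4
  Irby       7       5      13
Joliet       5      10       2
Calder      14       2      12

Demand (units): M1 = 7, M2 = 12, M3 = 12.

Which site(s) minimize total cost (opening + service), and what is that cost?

For any fixed open set, each restaurant goes to its cheapest open site; total = fixed + service.
{Sutton, Joliet}: M1→Joliet 5·7=35, M2→Sutton 2·12=24, M3→Joliet 2·12=24. Service 83; fixed 27; total 110.
{Joliet, Calder}: service 83 + fixed 33 = 116
{Quay, Sutton, Joliet}: M1→Quay 4·7=28, M2→Sutton 2·12=24, M3→Joliet 2·12=24. Service 76; fixed 43; total 119.
{Quay, Sutton, Irby, Joliet, Calder}: M1→Quay 4·7=28, M2→Sutton 2·12=24, M3→Joliet 2·12=24. Service 76; fixed 75; total 151.
No other subset beats 110.

Open Sutton and Joliet; minimum total cost 110.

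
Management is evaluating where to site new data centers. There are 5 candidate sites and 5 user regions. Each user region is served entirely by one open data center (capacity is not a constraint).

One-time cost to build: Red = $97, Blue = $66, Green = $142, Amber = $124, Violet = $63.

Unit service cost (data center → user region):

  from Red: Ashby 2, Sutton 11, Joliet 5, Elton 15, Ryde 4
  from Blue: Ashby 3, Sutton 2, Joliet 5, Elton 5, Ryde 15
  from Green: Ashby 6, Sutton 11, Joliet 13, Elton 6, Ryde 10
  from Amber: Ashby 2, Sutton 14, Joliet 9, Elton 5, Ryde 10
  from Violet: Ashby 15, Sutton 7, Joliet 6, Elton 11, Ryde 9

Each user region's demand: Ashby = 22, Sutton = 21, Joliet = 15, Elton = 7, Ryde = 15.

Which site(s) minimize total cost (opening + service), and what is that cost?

For any fixed open set, each user region goes to its cheapest open site; total = fixed + service.
{Red, Blue}: Ashby→Red 2·22=44, Sutton→Blue 2·21=42, Joliet→Red 5·15=75, Elton→Blue 5·7=35, Ryde→Red 4·15=60. Service 256; fixed 163; total 419.
{Red, Blue, Violet}: Ashby→Red 2·22=44, Sutton→Blue 2·21=42, Joliet→Red 5·15=75, Elton→Blue 5·7=35, Ryde→Red 4·15=60. Service 256; fixed 226; total 482.
{Blue, Violet}: service 353 + fixed 129 = 482
{Red, Blue, Green, Amber, Violet}: service 256 + fixed 492 = 748
No other subset beats 419.

Open Red and Blue; minimum total cost 419.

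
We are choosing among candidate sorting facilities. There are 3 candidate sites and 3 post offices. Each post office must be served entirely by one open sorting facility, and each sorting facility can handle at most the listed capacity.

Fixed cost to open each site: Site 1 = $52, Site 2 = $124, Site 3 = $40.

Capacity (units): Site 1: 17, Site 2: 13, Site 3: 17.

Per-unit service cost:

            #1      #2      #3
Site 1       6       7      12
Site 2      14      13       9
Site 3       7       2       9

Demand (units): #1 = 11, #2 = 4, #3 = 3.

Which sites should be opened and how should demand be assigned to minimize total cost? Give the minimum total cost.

Minimum total cost: 193

Open {Site 1, Site 3}: #1→Site 1 6·11=66, #2→Site 3 2·4=8, #3→Site 3 9·3=27.
Loads: Site 1 carries 11/17, Site 3 carries 7/17. Service 101; fixed 92; total 193.
Next best feasible plan costs 202.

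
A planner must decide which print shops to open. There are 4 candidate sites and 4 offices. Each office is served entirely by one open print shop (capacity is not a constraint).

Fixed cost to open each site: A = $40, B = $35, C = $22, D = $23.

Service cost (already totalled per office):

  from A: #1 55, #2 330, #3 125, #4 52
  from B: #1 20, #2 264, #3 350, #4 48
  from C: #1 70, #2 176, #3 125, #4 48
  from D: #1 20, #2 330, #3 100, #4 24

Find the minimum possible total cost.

Minimum total cost: 365

For any fixed open set, each office goes to its cheapest open site; total = fixed + service.
{C, D}: #1→D 20, #2→C 176, #3→D 100, #4→D 24. Service 320; fixed 45; total 365.
{B, C, D}: service 320 + fixed 80 = 400
{A, C, D}: #1→D 20, #2→C 176, #3→D 100, #4→D 24. Service 320; fixed 85; total 405.
{A, B, C, D}: service 320 + fixed 120 = 440
No other subset beats 365.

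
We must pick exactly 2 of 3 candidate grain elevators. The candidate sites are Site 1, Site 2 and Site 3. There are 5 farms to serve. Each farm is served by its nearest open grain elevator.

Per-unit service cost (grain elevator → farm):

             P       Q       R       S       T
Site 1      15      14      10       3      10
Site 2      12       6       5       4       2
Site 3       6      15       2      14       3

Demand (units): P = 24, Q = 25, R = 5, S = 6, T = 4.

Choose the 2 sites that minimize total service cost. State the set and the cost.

With exactly 2 open, each farm uses its cheapest among the chosen.
{Site 2, Site 3}: P→Site 3 6·24=144, Q→Site 2 6·25=150, R→Site 3 2·5=10, S→Site 2 4·6=24, T→Site 2 2·4=8. Service cost 336.
{Site 1, Site 2}: service cost 489
{Site 1, Site 3}: service cost 534
Among all 3 size-2 choices, {Site 2, Site 3} is lowest.

Choose Site 2 and Site 3; total service cost 336.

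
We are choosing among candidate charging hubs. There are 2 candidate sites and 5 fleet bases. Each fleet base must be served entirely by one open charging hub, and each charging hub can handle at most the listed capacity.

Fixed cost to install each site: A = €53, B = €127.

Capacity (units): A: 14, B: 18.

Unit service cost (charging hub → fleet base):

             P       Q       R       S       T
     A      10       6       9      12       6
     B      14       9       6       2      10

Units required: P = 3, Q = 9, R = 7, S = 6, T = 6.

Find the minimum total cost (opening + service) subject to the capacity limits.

Minimum total cost: 414

Open {A, B}: P→B 14·3=42, Q→B 9·9=81, R→A 9·7=63, S→B 2·6=12, T→A 6·6=36.
Loads: A carries 13/14, B carries 18/18. Service 234; fixed 180; total 414.
Next best feasible plan costs 498.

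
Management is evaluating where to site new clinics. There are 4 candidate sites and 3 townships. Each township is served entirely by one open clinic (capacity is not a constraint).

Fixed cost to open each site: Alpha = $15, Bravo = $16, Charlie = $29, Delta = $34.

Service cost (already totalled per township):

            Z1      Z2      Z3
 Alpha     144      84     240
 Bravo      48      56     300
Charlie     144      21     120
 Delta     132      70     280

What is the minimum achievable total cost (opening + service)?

Minimum total cost: 234

For any fixed open set, each township goes to its cheapest open site; total = fixed + service.
{Bravo, Charlie}: Z1→Bravo 48, Z2→Charlie 21, Z3→Charlie 120. Service 189; fixed 45; total 234.
{Alpha, Bravo, Charlie}: Z1→Bravo 48, Z2→Charlie 21, Z3→Charlie 120. Service 189; fixed 60; total 249.
{Bravo, Charlie, Delta}: service 189 + fixed 79 = 268
{Alpha, Bravo, Charlie, Delta}: service 189 + fixed 94 = 283
(All 15 nonempty subsets were checked; Bravo and Charlie is lowest.)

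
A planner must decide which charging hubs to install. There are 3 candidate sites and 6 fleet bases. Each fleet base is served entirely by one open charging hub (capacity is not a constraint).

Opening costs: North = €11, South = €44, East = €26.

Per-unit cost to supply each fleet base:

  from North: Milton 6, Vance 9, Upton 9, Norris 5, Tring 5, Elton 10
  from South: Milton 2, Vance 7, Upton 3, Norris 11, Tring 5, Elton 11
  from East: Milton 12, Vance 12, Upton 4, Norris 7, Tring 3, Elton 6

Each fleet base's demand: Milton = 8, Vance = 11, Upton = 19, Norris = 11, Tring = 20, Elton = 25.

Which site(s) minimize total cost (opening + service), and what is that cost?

For any fixed open set, each fleet base goes to its cheapest open site; total = fixed + service.
{North, South, East}: Milton→South 2·8=16, Vance→South 7·11=77, Upton→South 3·19=57, Norris→North 5·11=55, Tring→East 3·20=60, Elton→East 6·25=150. Service 415; fixed 81; total 496.
{South, East}: Milton→South 2·8=16, Vance→South 7·11=77, Upton→South 3·19=57, Norris→East 7·11=77, Tring→East 3·20=60, Elton→East 6·25=150. Service 437; fixed 70; total 507.
{North, East}: service 488 + fixed 37 = 525
{North}: service 723 + fixed 11 = 734
No other subset beats 496.

Open North, South and East; minimum total cost 496.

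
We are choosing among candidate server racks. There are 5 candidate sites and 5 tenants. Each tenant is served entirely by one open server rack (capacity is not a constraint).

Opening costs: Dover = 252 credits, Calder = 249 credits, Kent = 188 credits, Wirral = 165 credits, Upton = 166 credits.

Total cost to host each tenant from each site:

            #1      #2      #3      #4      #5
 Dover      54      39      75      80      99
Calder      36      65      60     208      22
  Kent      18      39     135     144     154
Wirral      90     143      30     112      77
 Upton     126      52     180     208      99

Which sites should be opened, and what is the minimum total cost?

Open Dover only; minimum total cost 599.

For any fixed open set, each tenant goes to its cheapest open site; total = fixed + service.
{Dover}: #1→Dover 54, #2→Dover 39, #3→Dover 75, #4→Dover 80, #5→Dover 99. Service 347; fixed 252; total 599.
{Wirral}: service 452 + fixed 165 = 617
{Kent, Wirral}: #1→Kent 18, #2→Kent 39, #3→Wirral 30, #4→Wirral 112, #5→Wirral 77. Service 276; fixed 353; total 629.
{Dover, Calder, Kent, Wirral, Upton}: service 189 + fixed 1020 = 1209
No other subset beats 599.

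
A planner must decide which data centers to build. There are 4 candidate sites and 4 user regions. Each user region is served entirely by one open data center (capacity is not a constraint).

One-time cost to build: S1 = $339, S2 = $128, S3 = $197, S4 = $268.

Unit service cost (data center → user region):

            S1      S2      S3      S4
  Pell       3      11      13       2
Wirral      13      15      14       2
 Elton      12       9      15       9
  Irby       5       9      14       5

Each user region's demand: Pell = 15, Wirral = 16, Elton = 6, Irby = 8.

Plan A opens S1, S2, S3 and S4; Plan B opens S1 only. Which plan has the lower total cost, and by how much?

Plan A: {S1, S2, S3, S4}: Pell→S4 2·15=30, Wirral→S4 2·16=32, Elton→S2 9·6=54, Irby→S1 5·8=40. Service 156; fixed 932; total 1088.
Plan B: {S1}: Pell→S1 3·15=45, Wirral→S1 13·16=208, Elton→S1 12·6=72, Irby→S1 5·8=40. Service 365; fixed 339; total 704.
Difference: |1088 − 704| = 384.

Plan B is cheaper by 384.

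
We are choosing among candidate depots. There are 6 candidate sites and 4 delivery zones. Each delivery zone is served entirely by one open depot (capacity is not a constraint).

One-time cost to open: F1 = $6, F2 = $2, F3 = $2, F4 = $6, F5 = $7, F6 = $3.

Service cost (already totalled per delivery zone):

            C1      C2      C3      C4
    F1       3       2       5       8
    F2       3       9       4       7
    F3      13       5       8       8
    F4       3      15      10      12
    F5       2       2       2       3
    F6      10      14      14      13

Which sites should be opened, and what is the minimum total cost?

For any fixed open set, each delivery zone goes to its cheapest open site; total = fixed + service.
{F5}: C1→F5 2, C2→F5 2, C3→F5 2, C4→F5 3. Service 9; fixed 7; total 16.
{F2, F5}: service 9 + fixed 9 = 18
{F3, F5}: service 9 + fixed 9 = 18
{F1, F2, F3, F4, F5, F6}: service 9 + fixed 26 = 35
No other subset beats 16.

Open F5 only; minimum total cost 16.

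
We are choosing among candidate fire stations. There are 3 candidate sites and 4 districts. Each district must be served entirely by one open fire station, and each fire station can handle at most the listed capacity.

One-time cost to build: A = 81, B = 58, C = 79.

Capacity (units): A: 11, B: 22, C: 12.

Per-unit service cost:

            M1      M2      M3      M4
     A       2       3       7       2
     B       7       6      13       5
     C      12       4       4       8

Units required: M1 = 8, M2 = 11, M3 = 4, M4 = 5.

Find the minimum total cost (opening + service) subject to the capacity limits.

Open {A, B}: M1→A 2·8=16, M2→B 6·11=66, M3→B 13·4=52, M4→B 5·5=25.
Loads: A carries 8/11, B carries 20/22. Service 159; fixed 139; total 298.
Next best feasible plan costs 299.

Minimum total cost: 298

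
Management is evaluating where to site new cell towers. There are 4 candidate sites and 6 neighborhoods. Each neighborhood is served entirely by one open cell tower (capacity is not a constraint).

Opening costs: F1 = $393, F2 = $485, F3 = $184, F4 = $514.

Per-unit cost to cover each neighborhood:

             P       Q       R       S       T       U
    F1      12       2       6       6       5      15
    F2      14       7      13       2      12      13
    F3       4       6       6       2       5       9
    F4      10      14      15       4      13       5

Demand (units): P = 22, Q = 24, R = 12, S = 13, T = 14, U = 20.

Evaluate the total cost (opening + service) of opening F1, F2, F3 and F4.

Each neighborhood is assigned to its cheapest site among the open ones.
{F1, F2, F3, F4}: P→F3 4·22=88, Q→F1 2·24=48, R→F1 6·12=72, S→F2 2·13=26, T→F1 5·14=70, U→F4 5·20=100. Service 404; fixed 1576; total 1980.

Total cost: 1980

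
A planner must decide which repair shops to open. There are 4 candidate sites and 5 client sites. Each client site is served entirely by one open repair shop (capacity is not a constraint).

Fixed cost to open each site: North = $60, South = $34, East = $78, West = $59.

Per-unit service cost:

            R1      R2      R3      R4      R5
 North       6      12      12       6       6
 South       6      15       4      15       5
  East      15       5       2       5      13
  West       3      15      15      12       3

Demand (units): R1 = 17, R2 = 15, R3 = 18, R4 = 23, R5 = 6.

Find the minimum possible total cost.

Minimum total cost: 432

For any fixed open set, each client site goes to its cheapest open site; total = fixed + service.
{East, West}: R1→West 3·17=51, R2→East 5·15=75, R3→East 2·18=36, R4→East 5·23=115, R5→West 3·6=18. Service 295; fixed 137; total 432.
{South, East, West}: R1→West 3·17=51, R2→East 5·15=75, R3→East 2·18=36, R4→East 5·23=115, R5→West 3·6=18. Service 295; fixed 171; total 466.
{South, East}: service 358 + fixed 112 = 470
{North, South, East, West}: R1→West 3·17=51, R2→East 5·15=75, R3→East 2·18=36, R4→East 5·23=115, R5→West 3·6=18. Service 295; fixed 231; total 526.
(All 15 nonempty subsets were checked; East and West is lowest.)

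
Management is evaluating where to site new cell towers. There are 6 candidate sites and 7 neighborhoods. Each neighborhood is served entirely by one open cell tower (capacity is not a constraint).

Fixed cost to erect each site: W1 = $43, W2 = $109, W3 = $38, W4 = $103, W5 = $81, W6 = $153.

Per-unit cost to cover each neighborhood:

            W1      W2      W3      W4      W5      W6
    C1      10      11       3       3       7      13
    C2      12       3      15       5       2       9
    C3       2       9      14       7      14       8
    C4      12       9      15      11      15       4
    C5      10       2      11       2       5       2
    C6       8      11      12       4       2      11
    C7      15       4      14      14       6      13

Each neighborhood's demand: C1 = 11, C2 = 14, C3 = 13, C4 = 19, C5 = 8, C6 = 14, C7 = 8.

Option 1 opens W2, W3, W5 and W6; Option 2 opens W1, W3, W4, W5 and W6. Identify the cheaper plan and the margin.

Option 2 is cheaper by 25.

Option 1: {W2, W3, W5, W6}: C1→W3 3·11=33, C2→W5 2·14=28, C3→W6 8·13=104, C4→W6 4·19=76, C5→W2 2·8=16, C6→W5 2·14=28, C7→W2 4·8=32. Service 317; fixed 381; total 698.
Option 2: {W1, W3, W4, W5, W6}: C1→W3 3·11=33, C2→W5 2·14=28, C3→W1 2·13=26, C4→W6 4·19=76, C5→W4 2·8=16, C6→W5 2·14=28, C7→W5 6·8=48. Service 255; fixed 418; total 673.
Difference: |698 − 673| = 25.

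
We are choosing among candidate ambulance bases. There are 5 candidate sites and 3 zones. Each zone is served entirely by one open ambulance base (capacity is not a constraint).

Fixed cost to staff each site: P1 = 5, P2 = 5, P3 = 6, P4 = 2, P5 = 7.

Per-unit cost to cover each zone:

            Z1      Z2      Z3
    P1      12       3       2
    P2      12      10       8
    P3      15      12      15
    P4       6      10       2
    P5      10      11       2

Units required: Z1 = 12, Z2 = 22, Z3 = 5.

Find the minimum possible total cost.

For any fixed open set, each zone goes to its cheapest open site; total = fixed + service.
{P1, P4}: Z1→P4 6·12=72, Z2→P1 3·22=66, Z3→P1 2·5=10. Service 148; fixed 7; total 155.
{P1, P2, P4}: service 148 + fixed 12 = 160
{P1, P3, P4}: Z1→P4 6·12=72, Z2→P1 3·22=66, Z3→P1 2·5=10. Service 148; fixed 13; total 161.
{P1, P2, P3, P4, P5}: service 148 + fixed 25 = 173
No other subset beats 155.

Minimum total cost: 155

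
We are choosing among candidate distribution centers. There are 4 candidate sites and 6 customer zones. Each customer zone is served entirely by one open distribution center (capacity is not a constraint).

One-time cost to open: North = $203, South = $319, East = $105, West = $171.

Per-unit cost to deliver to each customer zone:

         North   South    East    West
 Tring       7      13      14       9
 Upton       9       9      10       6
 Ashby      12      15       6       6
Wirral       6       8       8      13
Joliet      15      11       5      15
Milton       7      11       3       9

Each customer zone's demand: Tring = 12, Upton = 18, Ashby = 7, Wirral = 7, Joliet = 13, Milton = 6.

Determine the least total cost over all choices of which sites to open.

For any fixed open set, each customer zone goes to its cheapest open site; total = fixed + service.
{East}: Tring→East 14·12=168, Upton→East 10·18=180, Ashby→East 6·7=42, Wirral→East 8·7=56, Joliet→East 5·13=65, Milton→East 3·6=18. Service 529; fixed 105; total 634.
{East, West}: service 397 + fixed 276 = 673
{North, East}: service 413 + fixed 308 = 721
{North, South, East, West}: Tring→North 7·12=84, Upton→West 6·18=108, Ashby→East 6·7=42, Wirral→North 6·7=42, Joliet→East 5·13=65, Milton→East 3·6=18. Service 359; fixed 798; total 1157.
(All 15 nonempty subsets were checked; East only is lowest.)

Minimum total cost: 634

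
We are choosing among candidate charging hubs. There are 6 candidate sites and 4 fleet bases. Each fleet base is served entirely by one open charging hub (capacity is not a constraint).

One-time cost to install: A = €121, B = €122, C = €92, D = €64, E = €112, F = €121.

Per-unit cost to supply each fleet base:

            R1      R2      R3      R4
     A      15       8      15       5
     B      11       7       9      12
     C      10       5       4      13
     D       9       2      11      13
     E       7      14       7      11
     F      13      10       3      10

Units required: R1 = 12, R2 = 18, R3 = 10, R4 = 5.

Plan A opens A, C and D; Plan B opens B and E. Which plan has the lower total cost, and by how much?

Plan A is cheaper by 83.

Plan A: {A, C, D}: R1→D 9·12=108, R2→D 2·18=36, R3→C 4·10=40, R4→A 5·5=25. Service 209; fixed 277; total 486.
Plan B: {B, E}: R1→E 7·12=84, R2→B 7·18=126, R3→E 7·10=70, R4→E 11·5=55. Service 335; fixed 234; total 569.
Difference: |486 − 569| = 83.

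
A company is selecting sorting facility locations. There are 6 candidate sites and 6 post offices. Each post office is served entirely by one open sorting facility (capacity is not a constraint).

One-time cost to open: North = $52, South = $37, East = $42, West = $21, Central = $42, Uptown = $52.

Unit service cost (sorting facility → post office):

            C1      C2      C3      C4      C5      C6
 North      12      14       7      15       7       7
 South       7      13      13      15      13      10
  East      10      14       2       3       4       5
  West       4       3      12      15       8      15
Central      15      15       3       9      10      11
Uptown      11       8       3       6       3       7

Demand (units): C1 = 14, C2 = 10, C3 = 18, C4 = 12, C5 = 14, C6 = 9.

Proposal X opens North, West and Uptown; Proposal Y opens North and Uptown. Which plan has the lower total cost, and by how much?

Proposal X: {North, West, Uptown}: C1→West 4·14=56, C2→West 3·10=30, C3→Uptown 3·18=54, C4→Uptown 6·12=72, C5→Uptown 3·14=42, C6→North 7·9=63. Service 317; fixed 125; total 442.
Proposal Y: {North, Uptown}: C1→Uptown 11·14=154, C2→Uptown 8·10=80, C3→Uptown 3·18=54, C4→Uptown 6·12=72, C5→Uptown 3·14=42, C6→North 7·9=63. Service 465; fixed 104; total 569.
Difference: |442 − 569| = 127.

Proposal X is cheaper by 127.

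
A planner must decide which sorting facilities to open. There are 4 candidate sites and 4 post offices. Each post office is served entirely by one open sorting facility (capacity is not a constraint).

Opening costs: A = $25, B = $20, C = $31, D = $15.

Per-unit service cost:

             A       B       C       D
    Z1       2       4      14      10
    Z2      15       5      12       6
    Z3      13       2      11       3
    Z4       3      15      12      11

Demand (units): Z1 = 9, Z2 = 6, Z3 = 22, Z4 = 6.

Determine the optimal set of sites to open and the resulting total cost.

For any fixed open set, each post office goes to its cheapest open site; total = fixed + service.
{A, B}: Z1→A 2·9=18, Z2→B 5·6=30, Z3→B 2·22=44, Z4→A 3·6=18. Service 110; fixed 45; total 155.
{A, B, D}: Z1→A 2·9=18, Z2→B 5·6=30, Z3→B 2·22=44, Z4→A 3·6=18. Service 110; fixed 60; total 170.
{A, D}: service 138 + fixed 40 = 178
{A, B, C, D}: service 110 + fixed 91 = 201
(All 15 nonempty subsets were checked; A and B is lowest.)

Open A and B; minimum total cost 155.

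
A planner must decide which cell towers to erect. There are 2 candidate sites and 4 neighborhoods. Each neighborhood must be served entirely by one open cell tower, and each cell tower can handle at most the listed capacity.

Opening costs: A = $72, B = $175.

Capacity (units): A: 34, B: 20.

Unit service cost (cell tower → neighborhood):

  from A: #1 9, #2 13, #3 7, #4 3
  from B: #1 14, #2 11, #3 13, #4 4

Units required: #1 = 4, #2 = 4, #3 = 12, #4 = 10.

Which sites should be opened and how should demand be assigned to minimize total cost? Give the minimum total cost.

Minimum total cost: 274

Open {A}: #1→A 9·4=36, #2→A 13·4=52, #3→A 7·12=84, #4→A 3·10=30.
Loads: A carries 30/34. Service 202; fixed 72; total 274.
Next best feasible plan costs 441.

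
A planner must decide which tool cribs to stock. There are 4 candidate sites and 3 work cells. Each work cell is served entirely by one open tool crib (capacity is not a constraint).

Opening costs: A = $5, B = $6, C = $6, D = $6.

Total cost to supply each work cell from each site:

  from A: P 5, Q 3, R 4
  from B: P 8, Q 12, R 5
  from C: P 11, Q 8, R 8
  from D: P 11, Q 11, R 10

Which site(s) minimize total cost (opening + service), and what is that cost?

Open A only; minimum total cost 17.

For any fixed open set, each work cell goes to its cheapest open site; total = fixed + service.
{A}: P→A 5, Q→A 3, R→A 4. Service 12; fixed 5; total 17.
{A, B}: P→A 5, Q→A 3, R→A 4. Service 12; fixed 11; total 23.
{A, C}: P→A 5, Q→A 3, R→A 4. Service 12; fixed 11; total 23.
{A, B, C, D}: P→A 5, Q→A 3, R→A 4. Service 12; fixed 23; total 35.
No other subset beats 17.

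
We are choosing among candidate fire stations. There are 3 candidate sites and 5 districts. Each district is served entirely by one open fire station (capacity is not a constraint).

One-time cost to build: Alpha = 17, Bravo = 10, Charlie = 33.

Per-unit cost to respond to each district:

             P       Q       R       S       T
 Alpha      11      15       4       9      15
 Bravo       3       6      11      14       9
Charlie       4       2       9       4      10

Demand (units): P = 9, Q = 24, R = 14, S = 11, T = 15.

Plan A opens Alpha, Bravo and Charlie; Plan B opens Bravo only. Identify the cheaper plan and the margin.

Plan A is cheaper by 254.

Plan A: {Alpha, Bravo, Charlie}: P→Bravo 3·9=27, Q→Charlie 2·24=48, R→Alpha 4·14=56, S→Charlie 4·11=44, T→Bravo 9·15=135. Service 310; fixed 60; total 370.
Plan B: {Bravo}: P→Bravo 3·9=27, Q→Bravo 6·24=144, R→Bravo 11·14=154, S→Bravo 14·11=154, T→Bravo 9·15=135. Service 614; fixed 10; total 624.
Difference: |370 − 624| = 254.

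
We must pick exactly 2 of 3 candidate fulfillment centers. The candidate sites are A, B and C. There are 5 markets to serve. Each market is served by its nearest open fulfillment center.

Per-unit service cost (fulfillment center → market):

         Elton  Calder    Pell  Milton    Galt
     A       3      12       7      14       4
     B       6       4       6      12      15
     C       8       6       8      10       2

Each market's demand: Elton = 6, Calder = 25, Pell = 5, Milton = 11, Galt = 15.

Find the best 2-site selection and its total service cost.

With exactly 2 open, each market uses its cheapest among the chosen.
{B, C}: Elton→B 6·6=36, Calder→B 4·25=100, Pell→B 6·5=30, Milton→C 10·11=110, Galt→C 2·15=30. Service cost 306.
{A, B}: service cost 340
{A, C}: service cost 343
Among all 3 size-2 choices, {B, C} is lowest.

Choose B and C; total service cost 306.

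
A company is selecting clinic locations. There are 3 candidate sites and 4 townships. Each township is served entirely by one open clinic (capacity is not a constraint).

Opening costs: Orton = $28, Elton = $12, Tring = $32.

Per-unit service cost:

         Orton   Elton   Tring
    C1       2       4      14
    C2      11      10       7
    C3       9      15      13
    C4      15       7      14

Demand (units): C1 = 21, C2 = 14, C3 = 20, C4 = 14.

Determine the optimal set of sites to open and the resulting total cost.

Open Orton, Elton and Tring; minimum total cost 490.

For any fixed open set, each township goes to its cheapest open site; total = fixed + service.
{Orton, Elton, Tring}: C1→Orton 2·21=42, C2→Tring 7·14=98, C3→Orton 9·20=180, C4→Elton 7·14=98. Service 418; fixed 72; total 490.
{Orton, Elton}: C1→Orton 2·21=42, C2→Elton 10·14=140, C3→Orton 9·20=180, C4→Elton 7·14=98. Service 460; fixed 40; total 500.
{Orton, Tring}: service 516 + fixed 60 = 576
{Elton}: service 622 + fixed 12 = 634
No other subset beats 490.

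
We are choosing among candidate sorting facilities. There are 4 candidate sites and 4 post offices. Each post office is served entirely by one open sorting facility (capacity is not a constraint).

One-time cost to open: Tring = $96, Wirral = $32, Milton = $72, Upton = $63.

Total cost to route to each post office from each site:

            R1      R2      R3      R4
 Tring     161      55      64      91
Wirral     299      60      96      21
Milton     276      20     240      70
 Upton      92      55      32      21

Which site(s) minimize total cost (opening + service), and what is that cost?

For any fixed open set, each post office goes to its cheapest open site; total = fixed + service.
{Upton}: R1→Upton 92, R2→Upton 55, R3→Upton 32, R4→Upton 21. Service 200; fixed 63; total 263.
{Wirral, Upton}: service 200 + fixed 95 = 295
{Milton, Upton}: service 165 + fixed 135 = 300
{Tring, Wirral, Milton, Upton}: service 165 + fixed 263 = 428
No other subset beats 263.

Open Upton only; minimum total cost 263.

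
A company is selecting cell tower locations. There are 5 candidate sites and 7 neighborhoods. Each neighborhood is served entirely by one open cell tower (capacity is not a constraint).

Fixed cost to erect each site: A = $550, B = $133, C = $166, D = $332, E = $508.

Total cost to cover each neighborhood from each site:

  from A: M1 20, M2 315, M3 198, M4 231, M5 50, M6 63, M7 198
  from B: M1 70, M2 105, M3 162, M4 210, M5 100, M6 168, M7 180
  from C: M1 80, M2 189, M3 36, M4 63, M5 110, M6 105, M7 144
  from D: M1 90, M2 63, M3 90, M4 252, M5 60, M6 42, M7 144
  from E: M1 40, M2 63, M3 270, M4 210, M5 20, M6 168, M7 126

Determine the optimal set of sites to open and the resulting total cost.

Open C only; minimum total cost 893.

For any fixed open set, each neighborhood goes to its cheapest open site; total = fixed + service.
{C}: M1→C 80, M2→C 189, M3→C 36, M4→C 63, M5→C 110, M6→C 105, M7→C 144. Service 727; fixed 166; total 893.
{B, C}: M1→B 70, M2→B 105, M3→C 36, M4→C 63, M5→B 100, M6→C 105, M7→C 144. Service 623; fixed 299; total 922.
{C, D}: service 488 + fixed 498 = 986
{A, B, C, D, E}: service 370 + fixed 1689 = 2059
No other subset beats 893.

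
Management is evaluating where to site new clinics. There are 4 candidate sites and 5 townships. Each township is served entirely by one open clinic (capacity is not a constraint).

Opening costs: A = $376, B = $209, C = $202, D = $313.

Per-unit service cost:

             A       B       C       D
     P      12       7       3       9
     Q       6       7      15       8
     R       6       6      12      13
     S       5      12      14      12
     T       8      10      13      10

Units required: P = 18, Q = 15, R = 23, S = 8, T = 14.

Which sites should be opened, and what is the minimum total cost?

For any fixed open set, each township goes to its cheapest open site; total = fixed + service.
{B}: P→B 7·18=126, Q→B 7·15=105, R→B 6·23=138, S→B 12·8=96, T→B 10·14=140. Service 605; fixed 209; total 814.
{B, C}: service 533 + fixed 411 = 944
{A}: service 596 + fixed 376 = 972
{A, B, C, D}: P→C 3·18=54, Q→A 6·15=90, R→A 6·23=138, S→A 5·8=40, T→A 8·14=112. Service 434; fixed 1100; total 1534.
(All 15 nonempty subsets were checked; B only is lowest.)

Open B only; minimum total cost 814.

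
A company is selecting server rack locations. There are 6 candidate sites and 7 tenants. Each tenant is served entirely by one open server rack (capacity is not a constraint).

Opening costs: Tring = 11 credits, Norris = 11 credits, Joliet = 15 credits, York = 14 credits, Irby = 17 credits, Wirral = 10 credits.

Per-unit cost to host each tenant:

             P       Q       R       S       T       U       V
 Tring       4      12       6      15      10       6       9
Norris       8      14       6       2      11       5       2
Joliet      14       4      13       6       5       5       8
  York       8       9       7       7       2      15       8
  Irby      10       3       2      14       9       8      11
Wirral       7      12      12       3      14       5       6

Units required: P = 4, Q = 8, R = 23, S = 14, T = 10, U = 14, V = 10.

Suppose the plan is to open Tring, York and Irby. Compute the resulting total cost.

Total cost: 410

Each tenant is assigned to its cheapest site among the open ones.
{Tring, York, Irby}: P→Tring 4·4=16, Q→Irby 3·8=24, R→Irby 2·23=46, S→York 7·14=98, T→York 2·10=20, U→Tring 6·14=84, V→York 8·10=80. Service 368; fixed 42; total 410.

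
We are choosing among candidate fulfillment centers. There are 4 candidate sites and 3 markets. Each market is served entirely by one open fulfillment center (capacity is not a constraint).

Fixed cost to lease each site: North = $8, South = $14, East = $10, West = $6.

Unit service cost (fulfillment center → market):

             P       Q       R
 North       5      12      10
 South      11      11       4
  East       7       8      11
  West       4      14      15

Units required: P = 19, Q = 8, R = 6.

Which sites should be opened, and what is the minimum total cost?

Open South, East and West; minimum total cost 194.

For any fixed open set, each market goes to its cheapest open site; total = fixed + service.
{South, East, West}: P→West 4·19=76, Q→East 8·8=64, R→South 4·6=24. Service 164; fixed 30; total 194.
{North, South, East, West}: service 164 + fixed 38 = 202
{South, West}: service 188 + fixed 20 = 208
{West}: P→West 4·19=76, Q→West 14·8=112, R→West 15·6=90. Service 278; fixed 6; total 284.
No other subset beats 194.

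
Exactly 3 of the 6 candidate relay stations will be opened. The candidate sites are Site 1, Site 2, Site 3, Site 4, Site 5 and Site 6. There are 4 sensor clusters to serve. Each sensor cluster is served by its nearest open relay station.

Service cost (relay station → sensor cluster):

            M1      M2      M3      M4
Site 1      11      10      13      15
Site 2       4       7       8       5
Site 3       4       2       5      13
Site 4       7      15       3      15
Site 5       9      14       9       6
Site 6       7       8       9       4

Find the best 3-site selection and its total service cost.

With exactly 3 open, each sensor cluster uses its cheapest among the chosen.
{Site 3, Site 4, Site 6}: M1→Site 3 4, M2→Site 3 2, M3→Site 4 3, M4→Site 6 4. Service cost 13.
{Site 2, Site 3, Site 4}: service cost 14
{Site 1, Site 3, Site 6}: service cost 15
Among all 20 size-3 choices, {Site 3, Site 4, Site 6} is lowest.

Choose Site 3, Site 4 and Site 6; total service cost 13.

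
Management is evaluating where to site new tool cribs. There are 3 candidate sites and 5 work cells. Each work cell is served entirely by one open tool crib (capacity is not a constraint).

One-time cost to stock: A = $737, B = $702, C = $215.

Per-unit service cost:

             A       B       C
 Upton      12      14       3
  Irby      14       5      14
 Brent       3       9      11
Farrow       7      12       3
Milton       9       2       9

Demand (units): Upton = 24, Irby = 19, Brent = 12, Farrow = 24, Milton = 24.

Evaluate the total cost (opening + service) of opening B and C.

Each work cell is assigned to its cheapest site among the open ones.
{B, C}: Upton→C 3·24=72, Irby→B 5·19=95, Brent→B 9·12=108, Farrow→C 3·24=72, Milton→B 2·24=48. Service 395; fixed 917; total 1312.

Total cost: 1312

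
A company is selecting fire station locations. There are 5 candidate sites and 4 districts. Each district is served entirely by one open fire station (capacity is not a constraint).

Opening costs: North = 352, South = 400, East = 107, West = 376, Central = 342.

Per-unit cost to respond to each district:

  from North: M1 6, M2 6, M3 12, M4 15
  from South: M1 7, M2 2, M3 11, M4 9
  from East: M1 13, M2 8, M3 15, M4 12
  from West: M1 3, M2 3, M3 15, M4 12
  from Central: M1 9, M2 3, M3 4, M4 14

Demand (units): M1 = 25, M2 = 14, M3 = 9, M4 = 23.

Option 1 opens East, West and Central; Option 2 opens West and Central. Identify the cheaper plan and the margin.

Option 2 is cheaper by 107.

Option 1: {East, West, Central}: M1→West 3·25=75, M2→West 3·14=42, M3→Central 4·9=36, M4→East 12·23=276. Service 429; fixed 825; total 1254.
Option 2: {West, Central}: M1→West 3·25=75, M2→West 3·14=42, M3→Central 4·9=36, M4→West 12·23=276. Service 429; fixed 718; total 1147.
Difference: |1254 − 1147| = 107.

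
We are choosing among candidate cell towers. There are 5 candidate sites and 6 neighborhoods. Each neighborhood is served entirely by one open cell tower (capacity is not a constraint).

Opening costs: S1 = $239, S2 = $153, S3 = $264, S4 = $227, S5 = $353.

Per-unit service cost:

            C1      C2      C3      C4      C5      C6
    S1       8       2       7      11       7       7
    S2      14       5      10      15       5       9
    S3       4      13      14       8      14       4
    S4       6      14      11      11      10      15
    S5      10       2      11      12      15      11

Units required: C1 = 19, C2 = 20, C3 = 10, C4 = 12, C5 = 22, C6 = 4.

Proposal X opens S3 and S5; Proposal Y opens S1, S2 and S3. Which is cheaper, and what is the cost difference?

Proposal Y is cheaper by 199.

Proposal X: {S3, S5}: C1→S3 4·19=76, C2→S5 2·20=40, C3→S5 11·10=110, C4→S3 8·12=96, C5→S3 14·22=308, C6→S3 4·4=16. Service 646; fixed 617; total 1263.
Proposal Y: {S1, S2, S3}: C1→S3 4·19=76, C2→S1 2·20=40, C3→S1 7·10=70, C4→S3 8·12=96, C5→S2 5·22=110, C6→S3 4·4=16. Service 408; fixed 656; total 1064.
Difference: |1263 − 1064| = 199.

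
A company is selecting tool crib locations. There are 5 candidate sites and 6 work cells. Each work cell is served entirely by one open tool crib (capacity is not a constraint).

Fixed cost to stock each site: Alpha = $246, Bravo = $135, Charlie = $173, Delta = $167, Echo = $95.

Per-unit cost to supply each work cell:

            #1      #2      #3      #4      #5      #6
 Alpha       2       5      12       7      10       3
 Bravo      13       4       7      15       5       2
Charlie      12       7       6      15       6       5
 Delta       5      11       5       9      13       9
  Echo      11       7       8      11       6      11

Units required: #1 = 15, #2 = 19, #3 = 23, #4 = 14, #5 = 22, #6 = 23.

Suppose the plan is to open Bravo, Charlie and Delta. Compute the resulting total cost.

Each work cell is assigned to its cheapest site among the open ones.
{Bravo, Charlie, Delta}: #1→Delta 5·15=75, #2→Bravo 4·19=76, #3→Delta 5·23=115, #4→Delta 9·14=126, #5→Bravo 5·22=110, #6→Bravo 2·23=46. Service 548; fixed 475; total 1023.

Total cost: 1023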